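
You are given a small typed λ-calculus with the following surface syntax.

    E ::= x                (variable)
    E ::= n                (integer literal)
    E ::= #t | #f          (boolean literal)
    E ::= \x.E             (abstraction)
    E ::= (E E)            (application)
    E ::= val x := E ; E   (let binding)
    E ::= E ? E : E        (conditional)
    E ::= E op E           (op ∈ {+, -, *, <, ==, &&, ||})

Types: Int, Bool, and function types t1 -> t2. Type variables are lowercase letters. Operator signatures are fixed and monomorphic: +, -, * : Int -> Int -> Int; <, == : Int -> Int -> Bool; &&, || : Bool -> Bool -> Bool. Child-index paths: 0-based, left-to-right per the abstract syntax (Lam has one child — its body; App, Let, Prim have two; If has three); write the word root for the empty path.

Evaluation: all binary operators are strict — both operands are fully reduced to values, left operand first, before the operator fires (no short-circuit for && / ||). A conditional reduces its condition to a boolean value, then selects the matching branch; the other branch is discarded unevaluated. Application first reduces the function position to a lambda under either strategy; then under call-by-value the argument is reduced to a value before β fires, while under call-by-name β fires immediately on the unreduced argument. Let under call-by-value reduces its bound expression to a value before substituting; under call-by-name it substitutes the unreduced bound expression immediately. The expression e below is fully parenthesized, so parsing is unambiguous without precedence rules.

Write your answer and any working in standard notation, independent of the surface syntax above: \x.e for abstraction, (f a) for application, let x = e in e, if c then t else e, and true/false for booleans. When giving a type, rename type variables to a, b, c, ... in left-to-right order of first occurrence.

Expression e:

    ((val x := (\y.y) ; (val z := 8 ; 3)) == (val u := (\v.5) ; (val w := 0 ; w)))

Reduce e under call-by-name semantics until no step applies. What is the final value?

Answer: false

Working:
step 0: ((let x = (\y.y) in (let z = 8 in 3)) == (let u = (\v.5) in (let w = 0 in w)))
step 1: [let@0] ((let z = 8 in 3) == (let u = (\v.5) in (let w = 0 in w)))
step 2: [let@0] (3 == (let u = (\v.5) in (let w = 0 in w)))
step 3: [let@1] (3 == (let w = 0 in w))
step 4: [let@1] (3 == 0)
step 5: [delta@root] false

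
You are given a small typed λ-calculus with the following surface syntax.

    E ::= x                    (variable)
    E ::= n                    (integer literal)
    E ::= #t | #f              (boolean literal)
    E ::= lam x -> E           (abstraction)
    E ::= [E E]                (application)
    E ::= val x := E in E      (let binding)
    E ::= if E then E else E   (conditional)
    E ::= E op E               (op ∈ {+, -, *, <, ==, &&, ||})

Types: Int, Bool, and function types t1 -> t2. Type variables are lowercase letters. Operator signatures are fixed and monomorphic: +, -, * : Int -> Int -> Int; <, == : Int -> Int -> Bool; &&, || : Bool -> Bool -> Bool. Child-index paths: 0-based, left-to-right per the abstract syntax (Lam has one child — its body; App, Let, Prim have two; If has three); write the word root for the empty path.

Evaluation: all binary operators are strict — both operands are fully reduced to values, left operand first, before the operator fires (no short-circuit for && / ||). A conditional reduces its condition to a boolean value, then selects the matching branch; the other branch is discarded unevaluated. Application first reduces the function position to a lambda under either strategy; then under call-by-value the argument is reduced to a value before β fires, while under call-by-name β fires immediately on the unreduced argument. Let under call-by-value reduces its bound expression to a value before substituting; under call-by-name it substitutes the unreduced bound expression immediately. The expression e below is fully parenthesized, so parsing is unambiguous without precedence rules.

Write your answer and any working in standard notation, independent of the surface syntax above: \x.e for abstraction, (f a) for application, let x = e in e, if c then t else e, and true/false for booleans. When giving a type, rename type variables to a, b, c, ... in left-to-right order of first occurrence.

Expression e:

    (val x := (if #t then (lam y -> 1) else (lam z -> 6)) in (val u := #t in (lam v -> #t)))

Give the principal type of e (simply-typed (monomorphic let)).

Trace:
  unify Bool ~ Bool
\y._ : a -> Int
\z._ : b -> Int
  unify a -> Int ~ b -> Int
  unify a ~ b
  unify Int ~ Int
let x : b -> Int
let u : Bool
\v._ : c -> Bool

Answer: a -> Bool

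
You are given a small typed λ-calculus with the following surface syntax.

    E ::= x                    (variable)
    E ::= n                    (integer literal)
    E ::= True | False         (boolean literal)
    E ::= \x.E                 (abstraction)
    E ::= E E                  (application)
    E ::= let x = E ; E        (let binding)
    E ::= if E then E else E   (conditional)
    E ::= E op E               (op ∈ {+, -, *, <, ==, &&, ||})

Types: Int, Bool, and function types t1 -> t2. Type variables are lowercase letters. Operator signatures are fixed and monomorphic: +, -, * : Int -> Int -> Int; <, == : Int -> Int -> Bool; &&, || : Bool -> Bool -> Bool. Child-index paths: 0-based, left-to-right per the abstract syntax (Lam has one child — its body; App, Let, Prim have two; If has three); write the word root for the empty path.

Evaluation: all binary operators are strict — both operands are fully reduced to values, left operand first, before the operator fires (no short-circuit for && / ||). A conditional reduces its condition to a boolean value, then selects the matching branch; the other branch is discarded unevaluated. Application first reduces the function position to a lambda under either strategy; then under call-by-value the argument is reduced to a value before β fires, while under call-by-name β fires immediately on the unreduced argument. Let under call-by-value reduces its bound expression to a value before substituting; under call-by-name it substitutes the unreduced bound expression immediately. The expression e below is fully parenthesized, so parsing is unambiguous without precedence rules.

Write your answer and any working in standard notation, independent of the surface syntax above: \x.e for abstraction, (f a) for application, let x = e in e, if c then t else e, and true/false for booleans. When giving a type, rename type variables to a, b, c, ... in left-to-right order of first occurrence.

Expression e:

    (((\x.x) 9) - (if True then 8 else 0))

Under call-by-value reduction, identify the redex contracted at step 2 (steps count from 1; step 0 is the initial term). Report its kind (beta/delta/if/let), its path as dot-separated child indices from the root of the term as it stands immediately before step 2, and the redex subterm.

Answer: if at 1 : (if true then 8 else 0)

Derivation:
step 0: (((\x.x) 9) - (if true then 8 else 0))
step 1: [beta@0] (9 - (if true then 8 else 0))
step 2: [if@1] (9 - 8)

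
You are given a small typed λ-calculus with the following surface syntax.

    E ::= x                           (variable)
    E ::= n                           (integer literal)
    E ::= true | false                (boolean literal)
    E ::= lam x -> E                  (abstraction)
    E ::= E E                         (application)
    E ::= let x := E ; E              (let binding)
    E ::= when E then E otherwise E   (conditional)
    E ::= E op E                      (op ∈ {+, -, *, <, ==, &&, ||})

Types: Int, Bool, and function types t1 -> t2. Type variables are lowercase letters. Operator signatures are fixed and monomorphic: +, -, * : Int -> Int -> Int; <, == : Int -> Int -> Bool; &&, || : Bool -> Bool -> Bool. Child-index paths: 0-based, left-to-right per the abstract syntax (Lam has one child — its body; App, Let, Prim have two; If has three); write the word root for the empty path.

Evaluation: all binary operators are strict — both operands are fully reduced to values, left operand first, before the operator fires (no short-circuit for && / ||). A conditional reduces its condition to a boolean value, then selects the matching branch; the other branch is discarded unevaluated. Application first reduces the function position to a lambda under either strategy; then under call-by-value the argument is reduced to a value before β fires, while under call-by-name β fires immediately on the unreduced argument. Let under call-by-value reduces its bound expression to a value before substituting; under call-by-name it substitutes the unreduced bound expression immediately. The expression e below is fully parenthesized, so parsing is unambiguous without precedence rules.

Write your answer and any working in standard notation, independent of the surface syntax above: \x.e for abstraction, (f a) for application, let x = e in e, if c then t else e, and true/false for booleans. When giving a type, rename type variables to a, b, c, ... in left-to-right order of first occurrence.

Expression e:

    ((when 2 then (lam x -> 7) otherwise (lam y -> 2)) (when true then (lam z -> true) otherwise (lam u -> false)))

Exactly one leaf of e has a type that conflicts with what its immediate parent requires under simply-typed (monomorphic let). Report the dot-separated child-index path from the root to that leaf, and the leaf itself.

Answer: 0.0 : 2

Derivation:
  unify Int ~ Bool
  FAIL: mismatch Int ~ Bool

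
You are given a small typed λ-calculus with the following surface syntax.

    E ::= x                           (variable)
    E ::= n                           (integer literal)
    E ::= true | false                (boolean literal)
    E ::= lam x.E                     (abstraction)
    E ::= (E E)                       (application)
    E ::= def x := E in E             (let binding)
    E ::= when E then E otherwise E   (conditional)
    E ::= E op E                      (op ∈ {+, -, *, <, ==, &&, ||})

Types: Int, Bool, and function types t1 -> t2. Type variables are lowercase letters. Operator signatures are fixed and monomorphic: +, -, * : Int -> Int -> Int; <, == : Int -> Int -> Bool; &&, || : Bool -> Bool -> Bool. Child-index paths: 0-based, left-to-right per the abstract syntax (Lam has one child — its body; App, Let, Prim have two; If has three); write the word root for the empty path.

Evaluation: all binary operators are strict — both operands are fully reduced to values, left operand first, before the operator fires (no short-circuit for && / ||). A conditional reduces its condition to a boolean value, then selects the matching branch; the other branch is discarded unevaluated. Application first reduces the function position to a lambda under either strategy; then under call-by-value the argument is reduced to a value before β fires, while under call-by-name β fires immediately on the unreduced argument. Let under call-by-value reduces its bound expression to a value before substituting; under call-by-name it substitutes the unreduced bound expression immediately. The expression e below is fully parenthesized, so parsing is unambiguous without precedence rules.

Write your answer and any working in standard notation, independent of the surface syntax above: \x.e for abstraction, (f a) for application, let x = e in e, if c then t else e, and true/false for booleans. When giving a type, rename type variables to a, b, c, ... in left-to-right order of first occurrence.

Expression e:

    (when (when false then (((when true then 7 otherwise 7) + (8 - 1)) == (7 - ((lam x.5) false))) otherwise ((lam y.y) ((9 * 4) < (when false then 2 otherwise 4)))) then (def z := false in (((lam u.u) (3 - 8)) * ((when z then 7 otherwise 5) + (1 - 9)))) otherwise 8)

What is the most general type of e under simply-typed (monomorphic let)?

Working:
  unify Bool ~ Bool
  unify Bool ~ Bool
  unify Int ~ Int
  unify Int ~ Int
  unify Int ~ Int
  unify Int ~ Int
  unify Int ~ Int
  unify Int ~ Int
  unify Int ~ Int
\x._ : a -> Int
  unify a -> Int ~ Bool -> b
  unify a ~ Bool
  unify Int ~ b
_ _ : Int
  unify Int ~ Int
  unify Int ~ Int
y : c
\y._ : c -> c
  unify Int ~ Int
  unify Int ~ Int
  unify Int ~ Int
  unify Bool ~ Bool
  unify Int ~ Int
  unify Int ~ Int
  unify c -> c ~ Bool -> d
  unify c ~ Bool
  unify Bool ~ d
_ _ : Bool
  unify Bool ~ Bool
  unify Bool ~ Bool
let z : Bool
u : e
\u._ : e -> e
  unify Int ~ Int
  unify Int ~ Int
  unify e -> e ~ Int -> f
  unify e ~ Int
  unify Int ~ f
_ _ : Int
  unify Int ~ Int
z : Bool
  unify Bool ~ Bool
  unify Int ~ Int
  unify Int ~ Int
  unify Int ~ Int
  unify Int ~ Int
  unify Int ~ Int
  unify Int ~ Int
  unify Int ~ Int

Answer: Int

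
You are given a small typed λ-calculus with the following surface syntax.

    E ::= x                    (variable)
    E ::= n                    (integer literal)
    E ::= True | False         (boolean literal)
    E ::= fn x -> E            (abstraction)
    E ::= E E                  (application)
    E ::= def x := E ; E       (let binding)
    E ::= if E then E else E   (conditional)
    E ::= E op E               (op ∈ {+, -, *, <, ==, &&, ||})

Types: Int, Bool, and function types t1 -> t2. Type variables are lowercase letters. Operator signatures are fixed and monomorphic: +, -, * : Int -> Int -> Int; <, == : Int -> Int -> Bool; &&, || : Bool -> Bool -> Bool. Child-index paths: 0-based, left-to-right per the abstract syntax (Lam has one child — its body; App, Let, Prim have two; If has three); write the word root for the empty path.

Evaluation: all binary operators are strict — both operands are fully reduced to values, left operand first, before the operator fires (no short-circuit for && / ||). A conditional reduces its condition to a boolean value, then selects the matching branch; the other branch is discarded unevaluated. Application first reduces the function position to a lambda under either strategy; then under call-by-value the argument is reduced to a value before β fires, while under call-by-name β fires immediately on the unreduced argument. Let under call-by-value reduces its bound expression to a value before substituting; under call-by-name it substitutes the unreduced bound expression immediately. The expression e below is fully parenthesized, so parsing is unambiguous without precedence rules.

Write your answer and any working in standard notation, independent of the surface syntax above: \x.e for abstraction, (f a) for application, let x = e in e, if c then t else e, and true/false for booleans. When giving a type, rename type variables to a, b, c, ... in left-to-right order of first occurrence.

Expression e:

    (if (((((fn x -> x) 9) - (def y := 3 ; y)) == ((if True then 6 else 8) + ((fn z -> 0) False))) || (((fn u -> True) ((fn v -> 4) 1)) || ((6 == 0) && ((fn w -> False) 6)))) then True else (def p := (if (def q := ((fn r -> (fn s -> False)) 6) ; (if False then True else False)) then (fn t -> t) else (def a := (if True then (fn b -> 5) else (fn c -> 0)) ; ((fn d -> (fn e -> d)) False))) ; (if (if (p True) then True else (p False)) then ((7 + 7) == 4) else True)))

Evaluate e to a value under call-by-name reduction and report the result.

Answer: true

Working:
step 0: (if (((((\x.x) 9) - (let y = 3 in y)) == ((if true then 6 else 8) + ((\z.0) false))) || (((\u.true) ((\v.4) 1)) || ((6 == 0) && ((\w.false) 6)))) then true else (let p = (if (let q = ((\r.(\s.false)) 6) in (if false then true else false)) then (\t.t) else (let a = (if true then (\b.5) else (\c.0)) in ((\d.(\e.d)) false))) in (if (if (p true) then true else (p false)) then ((7 + 7) == 4) else true)))
step 1: [beta@0.0.0.0] (if (((9 - (let y = 3 in y)) == ((if true then 6 else 8) + ((\z.0) false))) || (((\u.true) ((\v.4) 1)) || ((6 == 0) && ((\w.false) 6)))) then true else (let p = (if (let q = ((\r.(\s.false)) 6) in (if false then true else false)) then (\t.t) else (let a = (if true then (\b.5) else (\c.0)) in ((\d.(\e.d)) false))) in (if (if (p true) then true else (p false)) then ((7 + 7) == 4) else true)))
step 2: [let@0.0.0.1] (if (((9 - 3) == ((if true then 6 else 8) + ((\z.0) false))) || (((\u.true) ((\v.4) 1)) || ((6 == 0) && ((\w.false) 6)))) then true else (let p = (if (let q = ((\r.(\s.false)) 6) in (if false then true else false)) then (\t.t) else (let a = (if true then (\b.5) else (\c.0)) in ((\d.(\e.d)) false))) in (if (if (p true) then true else (p false)) then ((7 + 7) == 4) else true)))
step 3: [delta@0.0.0] (if ((6 == ((if true then 6 else 8) + ((\z.0) false))) || (((\u.true) ((\v.4) 1)) || ((6 == 0) && ((\w.false) 6)))) then true else (let p = (if (let q = ((\r.(\s.false)) 6) in (if false then true else false)) then (\t.t) else (let a = (if true then (\b.5) else (\c.0)) in ((\d.(\e.d)) false))) in (if (if (p true) then true else (p false)) then ((7 + 7) == 4) else true)))
step 4: [if@0.0.1.0] (if ((6 == (6 + ((\z.0) false))) || (((\u.true) ((\v.4) 1)) || ((6 == 0) && ((\w.false) 6)))) then true else (let p = (if (let q = ((\r.(\s.false)) 6) in (if false then true else false)) then (\t.t) else (let a = (if true then (\b.5) else (\c.0)) in ((\d.(\e.d)) false))) in (if (if (p true) then true else (p false)) then ((7 + 7) == 4) else true)))
step 5: [beta@0.0.1.1] (if ((6 == (6 + 0)) || (((\u.true) ((\v.4) 1)) || ((6 == 0) && ((\w.false) 6)))) then true else (let p = (if (let q = ((\r.(\s.false)) 6) in (if false then true else false)) then (\t.t) else (let a = (if true then (\b.5) else (\c.0)) in ((\d.(\e.d)) false))) in (if (if (p true) then true else (p false)) then ((7 + 7) == 4) else true)))
step 6: [delta@0.0.1] (if ((6 == 6) || (((\u.true) ((\v.4) 1)) || ((6 == 0) && ((\w.false) 6)))) then true else (let p = (if (let q = ((\r.(\s.false)) 6) in (if false then true else false)) then (\t.t) else (let a = (if true then (\b.5) else (\c.0)) in ((\d.(\e.d)) false))) in (if (if (p true) then true else (p false)) then ((7 + 7) == 4) else true)))
step 7: [delta@0.0] (if (true || (((\u.true) ((\v.4) 1)) || ((6 == 0) && ((\w.false) 6)))) then true else (let p = (if (let q = ((\r.(\s.false)) 6) in (if false then true else false)) then (\t.t) else (let a = (if true then (\b.5) else (\c.0)) in ((\d.(\e.d)) false))) in (if (if (p true) then true else (p false)) then ((7 + 7) == 4) else true)))
step 8: [beta@0.1.0] (if (true || (true || ((6 == 0) && ((\w.false) 6)))) then true else (let p = (if (let q = ((\r.(\s.false)) 6) in (if false then true else false)) then (\t.t) else (let a = (if true then (\b.5) else (\c.0)) in ((\d.(\e.d)) false))) in (if (if (p true) then true else (p false)) then ((7 + 7) == 4) else true)))
step 9: [delta@0.1.1.0] (if (true || (true || (false && ((\w.false) 6)))) then true else (let p = (if (let q = ((\r.(\s.false)) 6) in (if false then true else false)) then (\t.t) else (let a = (if true then (\b.5) else (\c.0)) in ((\d.(\e.d)) false))) in (if (if (p true) then true else (p false)) then ((7 + 7) == 4) else true)))
step 10: [beta@0.1.1.1] (if (true || (true || (false && false))) then true else (let p = (if (let q = ((\r.(\s.false)) 6) in (if false then true else false)) then (\t.t) else (let a = (if true then (\b.5) else (\c.0)) in ((\d.(\e.d)) false))) in (if (if (p true) then true else (p false)) then ((7 + 7) == 4) else true)))
step 11: [delta@0.1.1] (if (true || (true || false)) then true else (let p = (if (let q = ((\r.(\s.false)) 6) in (if false then true else false)) then (\t.t) else (let a = (if true then (\b.5) else (\c.0)) in ((\d.(\e.d)) false))) in (if (if (p true) then true else (p false)) then ((7 + 7) == 4) else true)))
step 12: [delta@0.1] (if (true || true) then true else (let p = (if (let q = ((\r.(\s.false)) 6) in (if false then true else false)) then (\t.t) else (let a = (if true then (\b.5) else (\c.0)) in ((\d.(\e.d)) false))) in (if (if (p true) then true else (p false)) then ((7 + 7) == 4) else true)))
step 13: [delta@0] (if true then true else (let p = (if (let q = ((\r.(\s.false)) 6) in (if false then true else false)) then (\t.t) else (let a = (if true then (\b.5) else (\c.0)) in ((\d.(\e.d)) false))) in (if (if (p true) then true else (p false)) then ((7 + 7) == 4) else true)))
step 14: [if@root] true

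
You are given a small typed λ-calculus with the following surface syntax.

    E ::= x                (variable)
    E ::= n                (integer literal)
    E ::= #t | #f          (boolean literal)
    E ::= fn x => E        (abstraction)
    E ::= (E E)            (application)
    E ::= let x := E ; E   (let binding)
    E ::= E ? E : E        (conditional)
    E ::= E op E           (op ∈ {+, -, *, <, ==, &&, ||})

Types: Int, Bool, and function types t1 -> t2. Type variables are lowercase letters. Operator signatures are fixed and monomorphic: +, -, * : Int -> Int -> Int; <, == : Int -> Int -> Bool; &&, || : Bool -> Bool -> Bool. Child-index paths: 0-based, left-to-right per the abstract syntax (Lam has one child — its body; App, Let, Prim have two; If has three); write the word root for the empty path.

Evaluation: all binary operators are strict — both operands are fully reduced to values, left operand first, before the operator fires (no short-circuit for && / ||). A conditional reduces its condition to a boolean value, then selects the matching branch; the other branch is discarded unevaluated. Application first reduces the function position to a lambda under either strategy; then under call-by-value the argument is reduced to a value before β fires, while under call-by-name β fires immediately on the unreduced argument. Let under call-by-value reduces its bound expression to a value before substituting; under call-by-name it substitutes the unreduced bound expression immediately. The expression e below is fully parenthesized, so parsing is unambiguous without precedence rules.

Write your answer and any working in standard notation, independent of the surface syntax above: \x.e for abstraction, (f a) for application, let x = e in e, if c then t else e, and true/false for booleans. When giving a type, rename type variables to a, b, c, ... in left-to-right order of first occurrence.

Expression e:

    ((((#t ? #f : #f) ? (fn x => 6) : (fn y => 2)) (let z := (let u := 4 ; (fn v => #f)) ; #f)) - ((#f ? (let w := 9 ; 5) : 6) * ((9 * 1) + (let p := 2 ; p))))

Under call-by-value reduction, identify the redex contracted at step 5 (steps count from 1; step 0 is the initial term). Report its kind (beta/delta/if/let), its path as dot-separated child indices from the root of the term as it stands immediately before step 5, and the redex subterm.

Derivation:
step 0: (((if (if true then false else false) then (\x.6) else (\y.2)) (let z = (let u = 4 in (\v.false)) in false)) - ((if false then (let w = 9 in 5) else 6) * ((9 * 1) + (let p = 2 in p))))
step 1: [if@0.0.0] (((if false then (\x.6) else (\y.2)) (let z = (let u = 4 in (\v.false)) in false)) - ((if false then (let w = 9 in 5) else 6) * ((9 * 1) + (let p = 2 in p))))
step 2: [if@0.0] (((\y.2) (let z = (let u = 4 in (\v.false)) in false)) - ((if false then (let w = 9 in 5) else 6) * ((9 * 1) + (let p = 2 in p))))
step 3: [let@0.1.0] (((\y.2) (let z = (\v.false) in false)) - ((if false then (let w = 9 in 5) else 6) * ((9 * 1) + (let p = 2 in p))))
step 4: [let@0.1] (((\y.2) false) - ((if false then (let w = 9 in 5) else 6) * ((9 * 1) + (let p = 2 in p))))
step 5: [beta@0] (2 - ((if false then (let w = 9 in 5) else 6) * ((9 * 1) + (let p = 2 in p))))

Answer: beta at 0 : ((\y.2) false)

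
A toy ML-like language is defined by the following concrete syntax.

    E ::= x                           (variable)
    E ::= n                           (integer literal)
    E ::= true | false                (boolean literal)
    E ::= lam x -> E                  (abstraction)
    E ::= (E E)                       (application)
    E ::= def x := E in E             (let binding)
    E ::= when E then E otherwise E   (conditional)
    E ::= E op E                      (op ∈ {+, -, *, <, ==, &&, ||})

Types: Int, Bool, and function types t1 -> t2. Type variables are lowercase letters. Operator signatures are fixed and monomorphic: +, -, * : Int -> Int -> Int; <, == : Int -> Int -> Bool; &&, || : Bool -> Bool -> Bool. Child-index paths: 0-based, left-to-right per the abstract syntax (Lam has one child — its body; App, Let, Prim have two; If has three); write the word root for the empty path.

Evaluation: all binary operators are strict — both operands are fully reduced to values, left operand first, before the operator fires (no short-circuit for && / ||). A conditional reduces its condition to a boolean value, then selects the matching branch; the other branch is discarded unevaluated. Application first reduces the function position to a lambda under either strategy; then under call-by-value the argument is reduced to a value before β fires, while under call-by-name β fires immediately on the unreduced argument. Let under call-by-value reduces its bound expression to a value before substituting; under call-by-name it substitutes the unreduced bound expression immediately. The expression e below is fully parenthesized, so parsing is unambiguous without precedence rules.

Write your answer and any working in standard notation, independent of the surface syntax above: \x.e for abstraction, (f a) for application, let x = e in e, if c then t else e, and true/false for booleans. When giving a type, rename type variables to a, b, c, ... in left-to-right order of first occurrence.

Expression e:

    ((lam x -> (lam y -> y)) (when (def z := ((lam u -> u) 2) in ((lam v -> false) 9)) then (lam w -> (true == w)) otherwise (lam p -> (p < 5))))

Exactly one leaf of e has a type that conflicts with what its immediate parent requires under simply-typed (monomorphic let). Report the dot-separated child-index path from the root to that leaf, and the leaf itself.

Working:
y : b
\y._ : b -> b
\x._ : a -> b -> b
u : c
\u._ : c -> c
  unify c -> c ~ Int -> d
  unify c ~ Int
  unify Int ~ d
_ _ : Int
let z : Int
\v._ : e -> Bool
  unify e -> Bool ~ Int -> f
  unify e ~ Int
  unify Bool ~ f
_ _ : Bool
  unify Bool ~ Bool
  unify Bool ~ Int
  FAIL: mismatch Bool ~ Int

Answer: 1.1.0.0 : true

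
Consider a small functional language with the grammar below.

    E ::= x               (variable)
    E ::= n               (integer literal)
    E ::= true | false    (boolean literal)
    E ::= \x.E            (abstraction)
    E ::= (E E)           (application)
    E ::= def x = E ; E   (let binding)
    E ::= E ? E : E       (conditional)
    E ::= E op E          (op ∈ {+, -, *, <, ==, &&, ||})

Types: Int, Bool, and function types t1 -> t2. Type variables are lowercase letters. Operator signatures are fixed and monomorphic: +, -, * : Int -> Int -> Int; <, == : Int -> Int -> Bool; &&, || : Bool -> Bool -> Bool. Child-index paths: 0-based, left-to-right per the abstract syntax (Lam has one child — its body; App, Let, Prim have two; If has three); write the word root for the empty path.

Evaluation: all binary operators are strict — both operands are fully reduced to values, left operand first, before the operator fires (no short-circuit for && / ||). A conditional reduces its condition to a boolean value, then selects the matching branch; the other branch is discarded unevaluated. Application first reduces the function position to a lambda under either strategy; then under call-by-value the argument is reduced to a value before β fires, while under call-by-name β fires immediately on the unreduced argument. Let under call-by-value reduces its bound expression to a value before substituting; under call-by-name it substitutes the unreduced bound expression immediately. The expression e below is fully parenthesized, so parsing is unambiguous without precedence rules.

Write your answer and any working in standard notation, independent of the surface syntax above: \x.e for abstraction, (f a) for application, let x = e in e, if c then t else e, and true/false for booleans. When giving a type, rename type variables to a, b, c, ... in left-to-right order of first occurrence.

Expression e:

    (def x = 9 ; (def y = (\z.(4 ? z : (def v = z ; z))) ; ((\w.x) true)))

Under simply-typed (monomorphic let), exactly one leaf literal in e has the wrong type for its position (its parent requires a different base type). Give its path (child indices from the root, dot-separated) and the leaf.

Answer: 1.0.0.0 : 4

Derivation:
let x : Int
  unify Int ~ Bool
  FAIL: mismatch Int ~ Bool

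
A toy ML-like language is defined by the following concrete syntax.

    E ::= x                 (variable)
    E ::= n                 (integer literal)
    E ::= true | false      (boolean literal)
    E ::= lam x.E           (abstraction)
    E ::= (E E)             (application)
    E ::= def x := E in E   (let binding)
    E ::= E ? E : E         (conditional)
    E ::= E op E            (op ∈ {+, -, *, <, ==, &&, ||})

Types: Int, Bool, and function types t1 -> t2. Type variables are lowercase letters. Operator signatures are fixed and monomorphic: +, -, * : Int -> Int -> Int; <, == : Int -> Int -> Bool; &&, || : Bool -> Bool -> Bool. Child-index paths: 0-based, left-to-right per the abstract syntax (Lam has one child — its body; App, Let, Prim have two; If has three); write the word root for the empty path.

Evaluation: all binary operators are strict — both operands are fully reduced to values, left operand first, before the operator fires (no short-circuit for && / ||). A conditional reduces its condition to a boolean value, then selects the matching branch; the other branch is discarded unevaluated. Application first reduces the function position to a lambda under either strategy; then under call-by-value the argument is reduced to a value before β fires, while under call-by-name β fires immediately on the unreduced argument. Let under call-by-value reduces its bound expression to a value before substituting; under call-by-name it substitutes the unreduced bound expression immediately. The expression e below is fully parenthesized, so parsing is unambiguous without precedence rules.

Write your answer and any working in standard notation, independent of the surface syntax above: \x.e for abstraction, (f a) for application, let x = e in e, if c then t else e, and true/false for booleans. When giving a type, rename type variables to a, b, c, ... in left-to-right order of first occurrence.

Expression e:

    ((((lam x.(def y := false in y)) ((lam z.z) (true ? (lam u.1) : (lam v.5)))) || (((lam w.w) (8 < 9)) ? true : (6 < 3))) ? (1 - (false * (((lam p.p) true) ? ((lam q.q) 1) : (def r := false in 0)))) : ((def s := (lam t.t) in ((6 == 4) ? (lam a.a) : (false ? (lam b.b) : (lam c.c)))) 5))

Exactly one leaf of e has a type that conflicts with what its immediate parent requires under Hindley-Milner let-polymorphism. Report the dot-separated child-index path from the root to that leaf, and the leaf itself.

Working:
let y : Bool
y : Bool
\x._ : a -> Bool
z : b
\z._ : b -> b
  unify Bool ~ Bool
\u._ : c -> Int
\v._ : d -> Int
  unify c -> Int ~ d -> Int
  unify c ~ d
  unify Int ~ Int
  unify b -> b ~ (d -> Int) -> e
  unify b ~ d -> Int
  unify d -> Int ~ e
_ _ : d -> Int
  unify a -> Bool ~ (d -> Int) -> f
  unify a ~ d -> Int
  unify Bool ~ f
_ _ : Bool
  unify Bool ~ Bool
w : g
\w._ : g -> g
  unify Int ~ Int
  unify Int ~ Int
  unify g -> g ~ Bool -> h
  unify g ~ Bool
  unify Bool ~ h
_ _ : Bool
  unify Bool ~ Bool
  unify Int ~ Int
  unify Int ~ Int
  unify Bool ~ Bool
  unify Bool ~ Bool
  unify Bool ~ Bool
  unify Int ~ Int
  unify Bool ~ Int
  FAIL: mismatch Bool ~ Int

Answer: 1.1.0 : false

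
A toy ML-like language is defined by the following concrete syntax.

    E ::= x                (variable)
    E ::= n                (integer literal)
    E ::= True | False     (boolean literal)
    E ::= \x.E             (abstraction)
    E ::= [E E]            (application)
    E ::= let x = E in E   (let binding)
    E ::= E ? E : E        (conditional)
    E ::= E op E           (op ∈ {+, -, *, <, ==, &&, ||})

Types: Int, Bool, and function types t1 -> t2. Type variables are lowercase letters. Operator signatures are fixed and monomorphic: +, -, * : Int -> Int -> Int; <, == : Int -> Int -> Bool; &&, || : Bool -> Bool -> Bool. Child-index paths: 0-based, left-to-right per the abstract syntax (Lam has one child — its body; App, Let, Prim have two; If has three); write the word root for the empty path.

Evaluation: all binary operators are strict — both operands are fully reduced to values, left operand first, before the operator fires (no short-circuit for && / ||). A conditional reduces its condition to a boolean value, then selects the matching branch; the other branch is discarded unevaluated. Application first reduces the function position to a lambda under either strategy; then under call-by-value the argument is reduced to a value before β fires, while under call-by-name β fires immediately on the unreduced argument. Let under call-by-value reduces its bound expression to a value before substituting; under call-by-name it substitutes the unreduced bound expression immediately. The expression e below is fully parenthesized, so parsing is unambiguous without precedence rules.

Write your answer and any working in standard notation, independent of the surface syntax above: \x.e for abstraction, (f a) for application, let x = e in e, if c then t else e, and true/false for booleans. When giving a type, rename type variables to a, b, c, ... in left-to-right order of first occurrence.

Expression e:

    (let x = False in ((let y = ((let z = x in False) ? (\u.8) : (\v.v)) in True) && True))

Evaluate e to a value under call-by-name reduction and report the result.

Derivation:
step 0: (let x = false in ((let y = (if (let z = x in false) then (\u.8) else (\v.v)) in true) && true))
step 1: [let@root] ((let y = (if (let z = false in false) then (\u.8) else (\v.v)) in true) && true)
step 2: [let@0] (true && true)
step 3: [delta@root] true

Answer: true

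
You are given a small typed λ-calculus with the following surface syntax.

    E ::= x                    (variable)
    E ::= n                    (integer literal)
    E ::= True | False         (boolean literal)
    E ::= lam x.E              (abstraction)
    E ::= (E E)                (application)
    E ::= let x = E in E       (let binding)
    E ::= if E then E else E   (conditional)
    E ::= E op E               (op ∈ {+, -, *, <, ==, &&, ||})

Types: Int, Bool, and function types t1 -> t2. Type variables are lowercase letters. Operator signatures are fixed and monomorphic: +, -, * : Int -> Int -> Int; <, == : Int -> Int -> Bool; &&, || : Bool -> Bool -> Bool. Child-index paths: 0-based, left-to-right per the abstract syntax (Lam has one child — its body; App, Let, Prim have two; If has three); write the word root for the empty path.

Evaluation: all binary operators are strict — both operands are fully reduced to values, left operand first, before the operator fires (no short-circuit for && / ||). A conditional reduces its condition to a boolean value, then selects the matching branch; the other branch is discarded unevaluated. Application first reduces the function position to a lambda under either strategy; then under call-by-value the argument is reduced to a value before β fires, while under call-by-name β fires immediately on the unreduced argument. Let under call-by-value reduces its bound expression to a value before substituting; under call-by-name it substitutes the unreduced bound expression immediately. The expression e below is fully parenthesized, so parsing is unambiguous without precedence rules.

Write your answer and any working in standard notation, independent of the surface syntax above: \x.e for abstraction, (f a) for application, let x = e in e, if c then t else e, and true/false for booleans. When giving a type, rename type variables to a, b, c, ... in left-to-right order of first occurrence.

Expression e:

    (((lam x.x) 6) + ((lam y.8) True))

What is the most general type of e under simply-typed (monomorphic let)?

Answer: Int

Derivation:
x : a
\x._ : a -> a
  unify a -> a ~ Int -> b
  unify a ~ Int
  unify Int ~ b
_ _ : Int
  unify Int ~ Int
\y._ : c -> Int
  unify c -> Int ~ Bool -> d
  unify c ~ Bool
  unify Int ~ d
_ _ : Int
  unify Int ~ Int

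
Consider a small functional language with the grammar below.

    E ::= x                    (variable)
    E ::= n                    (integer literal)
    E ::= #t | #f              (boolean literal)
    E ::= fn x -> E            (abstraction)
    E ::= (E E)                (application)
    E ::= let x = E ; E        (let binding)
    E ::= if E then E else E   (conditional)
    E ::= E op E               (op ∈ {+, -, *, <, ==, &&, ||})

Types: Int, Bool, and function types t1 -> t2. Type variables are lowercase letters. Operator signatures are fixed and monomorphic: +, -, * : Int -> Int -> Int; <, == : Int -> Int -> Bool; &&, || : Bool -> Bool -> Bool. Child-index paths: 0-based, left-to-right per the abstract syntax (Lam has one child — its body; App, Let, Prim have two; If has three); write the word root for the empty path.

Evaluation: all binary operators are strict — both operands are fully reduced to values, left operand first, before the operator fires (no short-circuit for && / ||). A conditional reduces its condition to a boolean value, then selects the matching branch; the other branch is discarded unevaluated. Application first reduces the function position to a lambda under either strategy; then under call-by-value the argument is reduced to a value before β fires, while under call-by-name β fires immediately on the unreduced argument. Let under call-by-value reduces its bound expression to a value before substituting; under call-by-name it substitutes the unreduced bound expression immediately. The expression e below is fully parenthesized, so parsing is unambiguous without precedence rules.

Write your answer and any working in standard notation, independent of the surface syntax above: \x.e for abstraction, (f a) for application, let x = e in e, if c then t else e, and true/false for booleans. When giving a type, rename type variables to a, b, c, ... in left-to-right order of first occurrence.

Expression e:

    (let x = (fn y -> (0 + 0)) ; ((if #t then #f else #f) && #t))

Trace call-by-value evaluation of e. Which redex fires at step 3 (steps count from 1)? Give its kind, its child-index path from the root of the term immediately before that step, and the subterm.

Answer: delta at root : (false && true)

Derivation:
step 0: (let x = (\y.(0 + 0)) in ((if true then false else false) && true))
step 1: [let@root] ((if true then false else false) && true)
step 2: [if@0] (false && true)
step 3: [delta@root] false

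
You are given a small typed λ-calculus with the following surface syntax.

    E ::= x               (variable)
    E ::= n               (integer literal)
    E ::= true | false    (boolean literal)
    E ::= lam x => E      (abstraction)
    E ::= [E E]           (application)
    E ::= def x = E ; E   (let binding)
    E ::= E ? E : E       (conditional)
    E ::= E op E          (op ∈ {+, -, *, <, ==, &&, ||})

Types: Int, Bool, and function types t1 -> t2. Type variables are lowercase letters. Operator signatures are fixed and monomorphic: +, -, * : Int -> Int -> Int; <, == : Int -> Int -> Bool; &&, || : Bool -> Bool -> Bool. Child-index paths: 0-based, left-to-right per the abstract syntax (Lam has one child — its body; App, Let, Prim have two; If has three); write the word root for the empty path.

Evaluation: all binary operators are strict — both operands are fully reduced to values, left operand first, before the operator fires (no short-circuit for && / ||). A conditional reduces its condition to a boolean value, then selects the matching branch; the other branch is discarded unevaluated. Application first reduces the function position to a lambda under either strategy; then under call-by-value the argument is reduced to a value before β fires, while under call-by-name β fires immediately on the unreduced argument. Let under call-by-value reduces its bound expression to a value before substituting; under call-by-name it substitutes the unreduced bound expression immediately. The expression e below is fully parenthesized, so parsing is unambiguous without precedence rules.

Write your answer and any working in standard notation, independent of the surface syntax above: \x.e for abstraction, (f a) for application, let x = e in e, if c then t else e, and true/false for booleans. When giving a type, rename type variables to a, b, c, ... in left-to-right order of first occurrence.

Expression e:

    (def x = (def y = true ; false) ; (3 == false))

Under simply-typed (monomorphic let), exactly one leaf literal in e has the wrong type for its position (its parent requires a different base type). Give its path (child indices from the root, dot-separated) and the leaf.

Derivation:
let y : Bool
let x : Bool
  unify Int ~ Int
  unify Bool ~ Int
  FAIL: mismatch Bool ~ Int

Answer: 1.1 : false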